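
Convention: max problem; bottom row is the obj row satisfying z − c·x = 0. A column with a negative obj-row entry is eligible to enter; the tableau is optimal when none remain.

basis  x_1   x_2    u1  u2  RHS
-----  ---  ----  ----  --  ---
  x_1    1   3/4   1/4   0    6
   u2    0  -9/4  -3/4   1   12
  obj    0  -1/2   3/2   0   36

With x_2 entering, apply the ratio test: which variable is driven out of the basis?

x_1

Column x_2 entries and ratios — x_1: 6/(3/4) = 8; u2: -9/4 ≤ 0, skip.
Smallest ratio is 8 in the row of x_1, so x_1 leaves.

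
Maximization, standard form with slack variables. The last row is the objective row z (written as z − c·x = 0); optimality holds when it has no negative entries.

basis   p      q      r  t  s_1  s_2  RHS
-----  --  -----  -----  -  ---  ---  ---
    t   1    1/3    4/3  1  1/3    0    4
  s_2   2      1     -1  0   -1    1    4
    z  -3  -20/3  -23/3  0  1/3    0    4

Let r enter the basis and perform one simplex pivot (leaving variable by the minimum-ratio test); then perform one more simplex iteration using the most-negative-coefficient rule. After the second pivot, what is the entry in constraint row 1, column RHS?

Ratio test on column r — row 1: 4/(4/3) = 3; row 2: entry -1 ≤ 0. Minimum is 3 at row 1 (t leaves); pivot element 4/3.
Divide row 1 by 4/3; eliminate column r from the other rows.
Second iteration: most negative z-row entry is -19/4 in column q, so q enters.
Ratio test on column q — row 1: 3/(1/4) = 12; row 2: 7/(5/4) = 28/5. Minimum is 28/5 at row 2 (s_2 leaves); pivot element 5/4.
Divide row 2 by 5/4; eliminate column q from the other rows.
After both pivots, the entry at constraint row 1, column RHS is 8/5.

8/5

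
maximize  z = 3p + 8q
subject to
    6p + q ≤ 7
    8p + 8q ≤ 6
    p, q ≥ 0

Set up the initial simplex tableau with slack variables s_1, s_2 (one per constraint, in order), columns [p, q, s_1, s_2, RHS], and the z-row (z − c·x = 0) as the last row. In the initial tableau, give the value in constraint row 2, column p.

8

Constraint 2 has coefficient 8 on p.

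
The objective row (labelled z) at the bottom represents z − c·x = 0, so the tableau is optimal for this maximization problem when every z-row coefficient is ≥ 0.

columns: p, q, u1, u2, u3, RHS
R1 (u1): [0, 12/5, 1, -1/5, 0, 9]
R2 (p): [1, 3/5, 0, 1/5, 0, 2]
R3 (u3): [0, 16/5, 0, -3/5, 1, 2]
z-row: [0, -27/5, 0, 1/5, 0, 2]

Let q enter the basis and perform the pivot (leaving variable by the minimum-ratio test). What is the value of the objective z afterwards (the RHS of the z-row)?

43/8

Ratio test on column q — row 1: 9/(12/5) = 15/4; row 2: 2/(3/5) = 10/3; row 3: 2/(16/5) = 5/8. Minimum is 5/8 at row 3 (u3 leaves); pivot element 16/5.
Pivot on row 3; the z-row RHS becomes 2 − (-27/5)·(5/8) = 43/8.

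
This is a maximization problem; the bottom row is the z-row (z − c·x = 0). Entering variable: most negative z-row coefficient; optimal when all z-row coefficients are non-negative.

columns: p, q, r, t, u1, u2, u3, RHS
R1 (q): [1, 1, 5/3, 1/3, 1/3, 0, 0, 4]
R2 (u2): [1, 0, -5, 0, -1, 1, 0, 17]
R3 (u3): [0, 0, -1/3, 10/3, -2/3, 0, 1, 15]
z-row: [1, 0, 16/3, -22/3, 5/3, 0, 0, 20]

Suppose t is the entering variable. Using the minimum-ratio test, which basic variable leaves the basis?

u3

Column t entries and ratios — q: 4/(1/3) = 12; u2: 0 ≤ 0, skip; u3: 15/(10/3) = 9/2.
Smallest ratio is 9/2 in the row of u3, so u3 leaves.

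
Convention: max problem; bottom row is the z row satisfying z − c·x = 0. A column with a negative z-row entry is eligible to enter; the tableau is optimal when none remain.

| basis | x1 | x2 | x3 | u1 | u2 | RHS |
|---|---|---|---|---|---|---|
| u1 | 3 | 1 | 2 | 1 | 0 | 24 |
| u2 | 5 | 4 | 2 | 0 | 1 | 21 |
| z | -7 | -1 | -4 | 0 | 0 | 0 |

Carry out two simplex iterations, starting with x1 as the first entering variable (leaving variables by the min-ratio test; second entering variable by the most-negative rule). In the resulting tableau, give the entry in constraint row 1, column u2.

-1

Ratio test on column x1 — row 1: 24/3 = 8; row 2: 21/5 = 21/5. Minimum is 21/5 at row 2 (u2 leaves); pivot element 5.
Divide row 2 by 5; eliminate column x1 from the other rows.
Second iteration: most negative z-row entry is -6/5 in column x3, so x3 enters.
Ratio test on column x3 — row 1: (57/5)/(4/5) = 57/4; row 2: (21/5)/(2/5) = 21/2. Minimum is 21/2 at row 2 (x1 leaves); pivot element 2/5.
Divide row 2 by 2/5; eliminate column x3 from the other rows.
After both pivots, the entry at constraint row 1, column u2 is -1.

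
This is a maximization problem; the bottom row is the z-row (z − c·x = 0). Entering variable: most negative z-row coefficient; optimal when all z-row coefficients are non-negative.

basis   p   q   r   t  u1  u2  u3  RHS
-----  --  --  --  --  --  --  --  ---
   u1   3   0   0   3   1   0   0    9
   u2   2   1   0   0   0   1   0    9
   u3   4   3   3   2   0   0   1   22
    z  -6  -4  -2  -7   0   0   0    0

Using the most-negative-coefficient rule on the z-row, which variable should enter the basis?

Negative z-row entries: p: -6, q: -4, r: -2, t: -7.
The most negative is -7 in column t, so t enters.

t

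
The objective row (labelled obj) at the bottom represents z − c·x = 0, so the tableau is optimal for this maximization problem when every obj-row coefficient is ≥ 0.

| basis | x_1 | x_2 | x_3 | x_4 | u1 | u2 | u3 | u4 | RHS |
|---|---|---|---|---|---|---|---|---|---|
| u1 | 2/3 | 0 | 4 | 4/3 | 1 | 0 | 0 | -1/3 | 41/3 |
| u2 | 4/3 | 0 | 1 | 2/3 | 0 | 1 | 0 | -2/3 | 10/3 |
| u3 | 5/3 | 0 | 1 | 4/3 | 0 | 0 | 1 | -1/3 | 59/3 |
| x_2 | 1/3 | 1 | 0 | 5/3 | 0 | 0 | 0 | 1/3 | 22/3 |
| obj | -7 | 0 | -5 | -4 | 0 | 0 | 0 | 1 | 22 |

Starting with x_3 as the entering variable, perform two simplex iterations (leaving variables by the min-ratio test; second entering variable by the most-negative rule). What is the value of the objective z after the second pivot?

Ratio test on column x_3 — row 1: (41/3)/4 = 41/12; row 2: (10/3)/1 = 10/3; row 3: (59/3)/1 = 59/3; row 4: entry 0 ≤ 0. Minimum is 10/3 at row 2 (u2 leaves); pivot element 1.
Pivot on row 2; the obj-row RHS becomes 22 − (-5)·(10/3) = 116/3.
Next entering variable (most negative obj-row entry -7/3): u4.
Ratio test on column u4 — row 1: (1/3)/(7/3) = 1/7; row 2: entry -2/3 ≤ 0; row 3: (49/3)/(1/3) = 49; row 4: (22/3)/(1/3) = 22. Minimum is 1/7 at row 1 (u1 leaves); pivot element 7/3.
After the second pivot the obj-row RHS is 116/3 − (-7/3)·(1/7) = 39.

39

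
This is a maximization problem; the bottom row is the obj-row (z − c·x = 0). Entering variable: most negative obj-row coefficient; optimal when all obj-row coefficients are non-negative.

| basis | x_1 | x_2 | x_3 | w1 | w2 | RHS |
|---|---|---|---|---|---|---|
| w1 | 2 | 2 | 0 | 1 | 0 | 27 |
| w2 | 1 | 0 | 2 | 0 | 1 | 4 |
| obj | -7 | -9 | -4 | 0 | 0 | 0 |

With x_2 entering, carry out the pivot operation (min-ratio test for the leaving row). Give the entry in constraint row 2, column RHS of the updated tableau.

Ratio test on column x_2 — row 1: 27/2 = 27/2; row 2: entry 0 ≤ 0. Minimum is 27/2 at row 1 (w1 leaves); pivot element 2.
Divide row 1 by 2; eliminate column x_2 from the other rows.
Row 2 update in column RHS: 4 − 0·(27/2) = 4.

4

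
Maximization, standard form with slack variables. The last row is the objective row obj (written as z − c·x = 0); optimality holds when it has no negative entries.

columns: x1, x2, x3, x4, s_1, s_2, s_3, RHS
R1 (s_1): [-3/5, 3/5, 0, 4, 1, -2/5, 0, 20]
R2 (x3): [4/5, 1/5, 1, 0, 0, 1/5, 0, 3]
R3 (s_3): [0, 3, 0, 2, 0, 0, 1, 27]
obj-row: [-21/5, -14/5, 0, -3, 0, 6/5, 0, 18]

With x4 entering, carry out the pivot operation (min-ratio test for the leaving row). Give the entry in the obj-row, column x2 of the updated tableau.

-47/20

Ratio test on column x4 — row 1: 20/4 = 5; row 2: entry 0 ≤ 0; row 3: 27/2 = 27/2. Minimum is 5 at row 1 (s_1 leaves); pivot element 4.
Divide row 1 by 4; eliminate column x4 from the other rows.
obj-row update in column x2: -14/5 − (-3)·(3/20) = -47/20.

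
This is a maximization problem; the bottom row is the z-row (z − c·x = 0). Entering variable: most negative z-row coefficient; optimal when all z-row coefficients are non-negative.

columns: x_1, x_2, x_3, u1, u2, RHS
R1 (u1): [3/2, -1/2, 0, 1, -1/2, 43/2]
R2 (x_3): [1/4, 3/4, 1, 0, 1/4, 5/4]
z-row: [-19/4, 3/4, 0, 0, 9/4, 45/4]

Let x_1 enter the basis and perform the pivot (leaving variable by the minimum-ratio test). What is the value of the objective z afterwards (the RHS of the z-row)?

35

Ratio test on column x_1 — row 1: (43/2)/(3/2) = 43/3; row 2: (5/4)/(1/4) = 5. Minimum is 5 at row 2 (x_3 leaves); pivot element 1/4.
Pivot on row 2; the z-row RHS becomes 45/4 − (-19/4)·5 = 35.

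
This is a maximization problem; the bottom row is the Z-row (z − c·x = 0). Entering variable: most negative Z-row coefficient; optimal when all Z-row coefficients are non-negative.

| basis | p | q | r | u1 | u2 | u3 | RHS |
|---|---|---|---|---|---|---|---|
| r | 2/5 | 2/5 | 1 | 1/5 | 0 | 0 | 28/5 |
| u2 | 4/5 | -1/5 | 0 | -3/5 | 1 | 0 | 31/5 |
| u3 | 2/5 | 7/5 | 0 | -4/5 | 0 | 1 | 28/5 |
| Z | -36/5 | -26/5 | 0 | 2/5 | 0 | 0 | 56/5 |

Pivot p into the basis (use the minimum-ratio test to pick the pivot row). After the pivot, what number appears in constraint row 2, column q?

Ratio test on column p — row 1: (28/5)/(2/5) = 14; row 2: (31/5)/(4/5) = 31/4; row 3: (28/5)/(2/5) = 14. Minimum is 31/4 at row 2 (u2 leaves); pivot element 4/5.
Divide row 2 by 4/5; eliminate column p from the other rows.
In the new row 2, the q entry is the old entry divided by the pivot: (-1/5)/(4/5) = -1/4.

-1/4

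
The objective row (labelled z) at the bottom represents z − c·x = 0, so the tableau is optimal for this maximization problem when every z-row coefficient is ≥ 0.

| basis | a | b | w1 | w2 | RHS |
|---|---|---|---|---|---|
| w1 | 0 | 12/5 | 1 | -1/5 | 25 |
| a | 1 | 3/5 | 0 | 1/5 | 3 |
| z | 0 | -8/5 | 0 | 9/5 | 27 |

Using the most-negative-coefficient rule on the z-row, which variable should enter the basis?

b

Negative z-row entries: b: -8/5.
The most negative is -8/5 in column b, so b enters.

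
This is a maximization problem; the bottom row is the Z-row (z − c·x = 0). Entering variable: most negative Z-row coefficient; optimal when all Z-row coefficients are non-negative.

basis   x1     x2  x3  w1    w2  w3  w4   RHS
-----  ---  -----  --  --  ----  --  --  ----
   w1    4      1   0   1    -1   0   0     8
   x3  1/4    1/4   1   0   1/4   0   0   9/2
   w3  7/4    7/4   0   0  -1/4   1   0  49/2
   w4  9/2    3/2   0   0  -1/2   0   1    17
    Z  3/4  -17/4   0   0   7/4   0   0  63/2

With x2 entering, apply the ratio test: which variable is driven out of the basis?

w1

Column x2 entries and ratios — w1: 8/1 = 8; x3: (9/2)/(1/4) = 18; w3: (49/2)/(7/4) = 14; w4: 17/(3/2) = 34/3.
Smallest ratio is 8 in the row of w1, so w1 leaves.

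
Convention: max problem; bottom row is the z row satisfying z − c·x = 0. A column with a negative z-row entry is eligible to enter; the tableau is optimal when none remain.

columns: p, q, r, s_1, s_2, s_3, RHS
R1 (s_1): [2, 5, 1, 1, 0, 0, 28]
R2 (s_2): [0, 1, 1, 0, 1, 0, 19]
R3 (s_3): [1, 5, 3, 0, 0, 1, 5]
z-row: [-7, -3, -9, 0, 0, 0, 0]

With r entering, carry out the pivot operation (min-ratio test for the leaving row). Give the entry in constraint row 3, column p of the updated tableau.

1/3

Ratio test on column r — row 1: 28/1 = 28; row 2: 19/1 = 19; row 3: 5/3 = 5/3. Minimum is 5/3 at row 3 (s_3 leaves); pivot element 3.
Divide row 3 by 3; eliminate column r from the other rows.
In the new row 3, the p entry is the old entry divided by the pivot: 1/3 = 1/3.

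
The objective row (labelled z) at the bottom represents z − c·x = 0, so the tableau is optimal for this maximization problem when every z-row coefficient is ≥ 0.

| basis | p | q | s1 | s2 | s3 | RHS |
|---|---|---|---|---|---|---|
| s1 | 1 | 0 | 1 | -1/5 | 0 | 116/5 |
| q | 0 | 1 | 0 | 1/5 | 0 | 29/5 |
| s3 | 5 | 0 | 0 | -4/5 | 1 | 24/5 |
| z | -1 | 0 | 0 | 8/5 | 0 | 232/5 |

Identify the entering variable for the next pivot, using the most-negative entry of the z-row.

Negative z-row entries: p: -1.
The most negative is -1 in column p, so p enters.

p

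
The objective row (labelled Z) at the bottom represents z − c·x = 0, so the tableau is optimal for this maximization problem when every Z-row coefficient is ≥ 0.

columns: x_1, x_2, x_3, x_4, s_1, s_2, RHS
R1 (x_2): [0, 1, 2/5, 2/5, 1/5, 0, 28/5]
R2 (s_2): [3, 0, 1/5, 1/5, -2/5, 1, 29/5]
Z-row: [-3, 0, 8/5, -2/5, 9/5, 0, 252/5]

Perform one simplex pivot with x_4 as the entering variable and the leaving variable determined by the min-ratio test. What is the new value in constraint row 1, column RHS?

Ratio test on column x_4 — row 1: (28/5)/(2/5) = 14; row 2: (29/5)/(1/5) = 29. Minimum is 14 at row 1 (x_2 leaves); pivot element 2/5.
Divide row 1 by 2/5; eliminate column x_4 from the other rows.
In the new row 1, the RHS entry is the old entry divided by the pivot: (28/5)/(2/5) = 14.

14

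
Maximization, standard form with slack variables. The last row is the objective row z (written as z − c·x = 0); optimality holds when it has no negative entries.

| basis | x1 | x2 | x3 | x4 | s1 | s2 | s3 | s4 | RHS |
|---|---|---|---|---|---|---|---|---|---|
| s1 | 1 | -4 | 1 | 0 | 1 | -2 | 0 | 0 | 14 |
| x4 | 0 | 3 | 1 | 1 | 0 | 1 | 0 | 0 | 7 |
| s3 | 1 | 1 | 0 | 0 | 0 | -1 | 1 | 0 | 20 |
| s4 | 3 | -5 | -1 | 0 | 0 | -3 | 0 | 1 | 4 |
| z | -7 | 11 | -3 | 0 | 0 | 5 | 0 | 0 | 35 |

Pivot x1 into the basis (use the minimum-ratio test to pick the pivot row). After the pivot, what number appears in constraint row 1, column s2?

-1

Ratio test on column x1 — row 1: 14/1 = 14; row 2: entry 0 ≤ 0; row 3: 20/1 = 20; row 4: 4/3 = 4/3. Minimum is 4/3 at row 4 (s4 leaves); pivot element 3.
Divide row 4 by 3; eliminate column x1 from the other rows.
Row 1 update in column s2: -2 − 1·(-1) = -1.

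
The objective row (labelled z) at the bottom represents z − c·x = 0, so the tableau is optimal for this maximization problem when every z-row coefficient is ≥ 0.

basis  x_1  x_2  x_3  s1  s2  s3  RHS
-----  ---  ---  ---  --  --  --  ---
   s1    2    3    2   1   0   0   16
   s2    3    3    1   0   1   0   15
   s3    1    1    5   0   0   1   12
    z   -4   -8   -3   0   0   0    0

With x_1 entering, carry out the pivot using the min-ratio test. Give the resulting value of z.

Ratio test on column x_1 — row 1: 16/2 = 8; row 2: 15/3 = 5; row 3: 12/1 = 12. Minimum is 5 at row 2 (s2 leaves); pivot element 3.
Pivot on row 2; the z-row RHS becomes 0 − (-4)·5 = 20.

20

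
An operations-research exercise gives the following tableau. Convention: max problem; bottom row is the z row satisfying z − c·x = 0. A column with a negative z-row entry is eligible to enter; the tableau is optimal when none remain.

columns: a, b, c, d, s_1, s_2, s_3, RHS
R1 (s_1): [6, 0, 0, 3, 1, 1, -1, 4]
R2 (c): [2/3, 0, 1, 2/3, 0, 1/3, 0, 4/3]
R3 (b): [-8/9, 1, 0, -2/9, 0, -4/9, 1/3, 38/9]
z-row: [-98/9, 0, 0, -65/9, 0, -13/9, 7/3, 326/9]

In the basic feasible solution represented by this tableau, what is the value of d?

0

d is not in the basis, so in the current basic feasible solution d = 0.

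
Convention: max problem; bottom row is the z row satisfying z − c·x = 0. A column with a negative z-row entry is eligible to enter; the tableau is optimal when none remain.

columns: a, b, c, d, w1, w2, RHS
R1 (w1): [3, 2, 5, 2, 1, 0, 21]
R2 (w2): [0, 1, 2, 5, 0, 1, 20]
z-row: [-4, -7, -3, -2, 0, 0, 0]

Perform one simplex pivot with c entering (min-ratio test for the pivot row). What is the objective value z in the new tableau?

63/5

Ratio test on column c — row 1: 21/5 = 21/5; row 2: 20/2 = 10. Minimum is 21/5 at row 1 (w1 leaves); pivot element 5.
Pivot on row 1; the z-row RHS becomes 0 − (-3)·(21/5) = 63/5.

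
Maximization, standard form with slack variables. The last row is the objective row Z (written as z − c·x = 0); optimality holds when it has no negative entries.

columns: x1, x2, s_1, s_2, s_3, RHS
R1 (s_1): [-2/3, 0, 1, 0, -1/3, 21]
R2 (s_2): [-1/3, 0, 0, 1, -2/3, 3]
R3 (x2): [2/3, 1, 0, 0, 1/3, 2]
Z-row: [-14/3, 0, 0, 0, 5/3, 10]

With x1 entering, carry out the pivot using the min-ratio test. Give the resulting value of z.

Ratio test on column x1 — row 1: entry -2/3 ≤ 0; row 2: entry -1/3 ≤ 0; row 3: 2/(2/3) = 3. Minimum is 3 at row 3 (x2 leaves); pivot element 2/3.
Pivot on row 3; the Z-row RHS becomes 10 − (-14/3)·3 = 24.

24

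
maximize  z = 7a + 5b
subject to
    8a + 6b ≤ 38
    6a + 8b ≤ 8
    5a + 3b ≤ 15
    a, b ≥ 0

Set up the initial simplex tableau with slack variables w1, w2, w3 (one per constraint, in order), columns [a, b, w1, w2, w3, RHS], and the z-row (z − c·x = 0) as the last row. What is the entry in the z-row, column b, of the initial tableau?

-5

The z-row carries the negated objective coefficients: the b entry is -5.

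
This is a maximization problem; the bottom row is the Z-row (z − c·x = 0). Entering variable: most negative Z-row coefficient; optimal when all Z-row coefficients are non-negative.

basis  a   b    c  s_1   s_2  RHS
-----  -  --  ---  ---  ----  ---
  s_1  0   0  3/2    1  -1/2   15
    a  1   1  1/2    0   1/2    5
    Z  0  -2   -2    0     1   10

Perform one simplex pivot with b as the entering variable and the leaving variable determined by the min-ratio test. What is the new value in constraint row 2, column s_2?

1/2

Ratio test on column b — row 1: entry 0 ≤ 0; row 2: 5/1 = 5. Minimum is 5 at row 2 (a leaves); pivot element 1.
Divide row 2 by 1; eliminate column b from the other rows.
In the new row 2, the s_2 entry is the old entry divided by the pivot: (1/2)/1 = 1/2.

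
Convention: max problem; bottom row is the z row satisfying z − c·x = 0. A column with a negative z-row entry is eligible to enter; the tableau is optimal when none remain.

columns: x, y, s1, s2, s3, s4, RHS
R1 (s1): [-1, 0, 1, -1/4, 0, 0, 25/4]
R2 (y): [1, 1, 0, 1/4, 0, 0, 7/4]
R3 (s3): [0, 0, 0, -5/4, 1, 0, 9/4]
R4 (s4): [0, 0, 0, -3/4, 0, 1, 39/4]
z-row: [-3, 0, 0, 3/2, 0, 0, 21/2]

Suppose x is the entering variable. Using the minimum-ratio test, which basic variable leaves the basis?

Column x entries and ratios — s1: -1 ≤ 0, skip; y: (7/4)/1 = 7/4; s3: 0 ≤ 0, skip; s4: 0 ≤ 0, skip.
Smallest ratio is 7/4 in the row of y, so y leaves.

y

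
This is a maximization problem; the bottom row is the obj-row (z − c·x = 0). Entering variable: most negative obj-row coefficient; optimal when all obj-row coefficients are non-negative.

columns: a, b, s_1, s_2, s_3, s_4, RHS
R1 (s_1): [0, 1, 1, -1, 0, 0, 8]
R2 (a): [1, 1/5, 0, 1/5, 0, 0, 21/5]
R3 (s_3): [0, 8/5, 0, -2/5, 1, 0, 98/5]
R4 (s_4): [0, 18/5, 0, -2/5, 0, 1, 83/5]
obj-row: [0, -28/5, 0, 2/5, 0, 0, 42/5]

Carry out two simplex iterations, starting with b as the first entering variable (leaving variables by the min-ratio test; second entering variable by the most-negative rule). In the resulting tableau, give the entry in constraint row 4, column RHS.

Ratio test on column b — row 1: 8/1 = 8; row 2: (21/5)/(1/5) = 21; row 3: (98/5)/(8/5) = 49/4; row 4: (83/5)/(18/5) = 83/18. Minimum is 83/18 at row 4 (s_4 leaves); pivot element 18/5.
Divide row 4 by 18/5; eliminate column b from the other rows.
Second iteration: most negative obj-row entry is -2/9 in column s_2, so s_2 enters.
Ratio test on column s_2 — row 1: entry -8/9 ≤ 0; row 2: (59/18)/(2/9) = 59/4; row 3: entry -2/9 ≤ 0; row 4: entry -1/9 ≤ 0. Minimum is 59/4 at row 2 (a leaves); pivot element 2/9.
Divide row 2 by 2/9; eliminate column s_2 from the other rows.
After both pivots, the entry at constraint row 4, column RHS is 25/4.

25/4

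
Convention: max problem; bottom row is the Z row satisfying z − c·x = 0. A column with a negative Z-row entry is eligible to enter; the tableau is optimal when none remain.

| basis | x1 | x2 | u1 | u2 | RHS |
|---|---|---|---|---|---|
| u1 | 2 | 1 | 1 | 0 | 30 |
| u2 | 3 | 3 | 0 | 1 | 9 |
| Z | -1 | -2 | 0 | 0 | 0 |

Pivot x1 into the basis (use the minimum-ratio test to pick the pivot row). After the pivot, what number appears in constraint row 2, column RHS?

3

Ratio test on column x1 — row 1: 30/2 = 15; row 2: 9/3 = 3. Minimum is 3 at row 2 (u2 leaves); pivot element 3.
Divide row 2 by 3; eliminate column x1 from the other rows.
In the new row 2, the RHS entry is the old entry divided by the pivot: 9/3 = 3.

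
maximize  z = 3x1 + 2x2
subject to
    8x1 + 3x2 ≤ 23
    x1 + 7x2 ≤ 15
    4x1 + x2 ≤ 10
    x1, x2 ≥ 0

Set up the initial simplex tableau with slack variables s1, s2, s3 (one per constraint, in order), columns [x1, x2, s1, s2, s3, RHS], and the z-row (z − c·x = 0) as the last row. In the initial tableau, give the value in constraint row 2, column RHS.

The RHS of constraint 2 is b_2 = 15.

15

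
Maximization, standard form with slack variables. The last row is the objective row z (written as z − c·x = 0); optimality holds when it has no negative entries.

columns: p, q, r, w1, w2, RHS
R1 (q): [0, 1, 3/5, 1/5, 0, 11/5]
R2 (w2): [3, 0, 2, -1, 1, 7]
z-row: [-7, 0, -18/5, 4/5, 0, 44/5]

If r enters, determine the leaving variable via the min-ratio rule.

Column r entries and ratios — q: (11/5)/(3/5) = 11/3; w2: 7/2 = 7/2.
Smallest ratio is 7/2 in the row of w2, so w2 leaves.

w2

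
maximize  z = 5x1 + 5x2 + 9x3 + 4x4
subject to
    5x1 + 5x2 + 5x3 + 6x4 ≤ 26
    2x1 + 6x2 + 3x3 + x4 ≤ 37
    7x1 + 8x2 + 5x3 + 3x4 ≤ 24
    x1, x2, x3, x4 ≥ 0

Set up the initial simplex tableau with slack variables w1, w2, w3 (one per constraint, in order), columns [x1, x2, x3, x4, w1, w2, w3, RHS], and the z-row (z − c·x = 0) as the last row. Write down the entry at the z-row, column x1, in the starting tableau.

The z-row carries the negated objective coefficients: the x1 entry is -5.

-5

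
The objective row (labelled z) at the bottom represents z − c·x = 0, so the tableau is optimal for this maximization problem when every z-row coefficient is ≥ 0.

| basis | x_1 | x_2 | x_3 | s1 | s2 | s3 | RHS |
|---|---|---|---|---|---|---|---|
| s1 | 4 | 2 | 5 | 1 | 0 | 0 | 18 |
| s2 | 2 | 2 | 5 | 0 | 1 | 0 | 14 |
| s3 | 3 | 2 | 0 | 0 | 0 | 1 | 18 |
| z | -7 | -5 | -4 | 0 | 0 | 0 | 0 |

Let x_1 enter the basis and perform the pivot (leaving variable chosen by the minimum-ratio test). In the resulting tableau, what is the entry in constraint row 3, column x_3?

-15/4

Ratio test on column x_1 — row 1: 18/4 = 9/2; row 2: 14/2 = 7; row 3: 18/3 = 6. Minimum is 9/2 at row 1 (s1 leaves); pivot element 4.
Divide row 1 by 4; eliminate column x_1 from the other rows.
Row 3 update in column x_3: 0 − 3·(5/4) = -15/4.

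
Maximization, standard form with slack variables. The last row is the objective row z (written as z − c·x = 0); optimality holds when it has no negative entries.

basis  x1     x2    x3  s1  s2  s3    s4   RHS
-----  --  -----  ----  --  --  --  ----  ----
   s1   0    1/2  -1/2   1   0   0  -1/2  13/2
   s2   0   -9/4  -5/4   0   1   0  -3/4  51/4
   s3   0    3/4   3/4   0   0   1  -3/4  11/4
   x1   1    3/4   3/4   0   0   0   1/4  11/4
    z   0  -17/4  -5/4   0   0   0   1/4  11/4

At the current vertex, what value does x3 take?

0

x3 is not in the basis, so in the current basic feasible solution x3 = 0.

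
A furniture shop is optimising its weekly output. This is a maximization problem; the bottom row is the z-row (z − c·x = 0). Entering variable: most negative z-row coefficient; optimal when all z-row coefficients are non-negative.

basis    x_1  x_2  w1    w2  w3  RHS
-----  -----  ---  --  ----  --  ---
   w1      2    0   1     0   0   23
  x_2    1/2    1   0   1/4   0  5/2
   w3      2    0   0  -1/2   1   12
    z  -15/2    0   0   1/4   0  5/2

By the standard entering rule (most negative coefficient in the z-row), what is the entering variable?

x_1

Negative z-row entries: x_1: -15/2.
The most negative is -15/2 in column x_1, so x_1 enters.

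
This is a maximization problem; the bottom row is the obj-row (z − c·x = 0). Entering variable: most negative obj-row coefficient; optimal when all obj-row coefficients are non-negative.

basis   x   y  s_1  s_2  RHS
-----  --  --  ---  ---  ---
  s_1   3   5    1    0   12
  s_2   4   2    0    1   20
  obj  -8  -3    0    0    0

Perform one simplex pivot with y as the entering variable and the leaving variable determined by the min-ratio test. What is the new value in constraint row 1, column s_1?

Ratio test on column y — row 1: 12/5 = 12/5; row 2: 20/2 = 10. Minimum is 12/5 at row 1 (s_1 leaves); pivot element 5.
Divide row 1 by 5; eliminate column y from the other rows.
In the new row 1, the s_1 entry is the old entry divided by the pivot: 1/5 = 1/5.

1/5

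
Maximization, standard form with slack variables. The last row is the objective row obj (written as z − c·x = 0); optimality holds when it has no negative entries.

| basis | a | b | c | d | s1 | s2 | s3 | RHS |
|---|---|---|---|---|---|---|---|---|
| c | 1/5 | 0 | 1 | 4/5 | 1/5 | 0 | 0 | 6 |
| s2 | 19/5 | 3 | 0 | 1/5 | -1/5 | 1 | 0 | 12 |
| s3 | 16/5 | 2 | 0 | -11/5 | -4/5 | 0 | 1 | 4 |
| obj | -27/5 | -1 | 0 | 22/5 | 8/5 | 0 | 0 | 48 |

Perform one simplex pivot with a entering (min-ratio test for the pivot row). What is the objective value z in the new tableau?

219/4

Ratio test on column a — row 1: 6/(1/5) = 30; row 2: 12/(19/5) = 60/19; row 3: 4/(16/5) = 5/4. Minimum is 5/4 at row 3 (s3 leaves); pivot element 16/5.
Pivot on row 3; the obj-row RHS becomes 48 − (-27/5)·(5/4) = 219/4.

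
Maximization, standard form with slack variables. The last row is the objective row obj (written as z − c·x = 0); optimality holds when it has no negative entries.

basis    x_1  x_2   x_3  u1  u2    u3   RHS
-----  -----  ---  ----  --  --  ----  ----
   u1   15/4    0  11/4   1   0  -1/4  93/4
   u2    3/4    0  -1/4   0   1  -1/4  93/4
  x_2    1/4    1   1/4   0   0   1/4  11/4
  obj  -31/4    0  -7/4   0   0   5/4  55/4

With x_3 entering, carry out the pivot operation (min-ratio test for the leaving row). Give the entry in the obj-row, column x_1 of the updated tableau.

Ratio test on column x_3 — row 1: (93/4)/(11/4) = 93/11; row 2: entry -1/4 ≤ 0; row 3: (11/4)/(1/4) = 11. Minimum is 93/11 at row 1 (u1 leaves); pivot element 11/4.
Divide row 1 by 11/4; eliminate column x_3 from the other rows.
obj-row update in column x_1: -31/4 − (-7/4)·(15/11) = -59/11.

-59/11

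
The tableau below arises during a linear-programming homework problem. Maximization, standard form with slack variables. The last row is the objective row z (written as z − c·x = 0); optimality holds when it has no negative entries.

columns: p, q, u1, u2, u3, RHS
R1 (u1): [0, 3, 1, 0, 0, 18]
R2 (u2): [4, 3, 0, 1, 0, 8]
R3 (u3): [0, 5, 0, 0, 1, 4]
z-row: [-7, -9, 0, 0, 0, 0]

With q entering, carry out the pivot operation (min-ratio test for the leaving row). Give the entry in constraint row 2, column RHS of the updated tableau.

Ratio test on column q — row 1: 18/3 = 6; row 2: 8/3 = 8/3; row 3: 4/5 = 4/5. Minimum is 4/5 at row 3 (u3 leaves); pivot element 5.
Divide row 3 by 5; eliminate column q from the other rows.
Row 2 update in column RHS: 8 − 3·(4/5) = 28/5.

28/5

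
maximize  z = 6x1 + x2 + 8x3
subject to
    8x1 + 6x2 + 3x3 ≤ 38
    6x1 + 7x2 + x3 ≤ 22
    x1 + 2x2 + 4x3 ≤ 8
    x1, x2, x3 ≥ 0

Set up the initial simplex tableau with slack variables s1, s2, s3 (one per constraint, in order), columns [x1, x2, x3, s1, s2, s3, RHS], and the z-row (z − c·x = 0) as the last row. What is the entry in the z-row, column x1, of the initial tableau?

-6

The z-row carries the negated objective coefficients: the x1 entry is -6.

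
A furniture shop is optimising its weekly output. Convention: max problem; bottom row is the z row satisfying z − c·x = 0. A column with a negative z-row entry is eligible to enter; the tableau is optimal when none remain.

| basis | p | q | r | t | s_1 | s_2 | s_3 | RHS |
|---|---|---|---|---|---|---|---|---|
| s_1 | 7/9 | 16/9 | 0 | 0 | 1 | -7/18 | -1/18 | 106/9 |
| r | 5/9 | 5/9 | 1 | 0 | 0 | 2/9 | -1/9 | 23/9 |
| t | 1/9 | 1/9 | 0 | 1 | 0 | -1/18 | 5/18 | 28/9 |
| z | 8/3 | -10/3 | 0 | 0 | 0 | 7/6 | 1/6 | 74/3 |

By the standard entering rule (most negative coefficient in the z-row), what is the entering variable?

q

Negative z-row entries: q: -10/3.
The most negative is -10/3 in column q, so q enters.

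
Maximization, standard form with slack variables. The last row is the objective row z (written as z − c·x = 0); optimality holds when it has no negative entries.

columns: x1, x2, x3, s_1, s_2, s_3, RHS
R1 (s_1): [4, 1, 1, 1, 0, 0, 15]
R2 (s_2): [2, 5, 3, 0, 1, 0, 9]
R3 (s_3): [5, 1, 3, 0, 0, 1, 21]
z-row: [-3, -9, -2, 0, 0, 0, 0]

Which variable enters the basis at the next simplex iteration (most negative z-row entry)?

Negative z-row entries: x1: -3, x2: -9, x3: -2.
The most negative is -9 in column x2, so x2 enters.

x2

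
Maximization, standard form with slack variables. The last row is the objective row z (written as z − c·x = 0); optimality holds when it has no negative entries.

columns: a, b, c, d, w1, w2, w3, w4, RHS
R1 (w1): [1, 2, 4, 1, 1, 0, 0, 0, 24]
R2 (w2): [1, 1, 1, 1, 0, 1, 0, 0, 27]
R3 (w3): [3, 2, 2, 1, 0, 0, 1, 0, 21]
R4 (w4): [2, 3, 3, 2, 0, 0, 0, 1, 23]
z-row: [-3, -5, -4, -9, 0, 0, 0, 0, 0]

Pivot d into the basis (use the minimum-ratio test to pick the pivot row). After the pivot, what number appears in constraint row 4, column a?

Ratio test on column d — row 1: 24/1 = 24; row 2: 27/1 = 27; row 3: 21/1 = 21; row 4: 23/2 = 23/2. Minimum is 23/2 at row 4 (w4 leaves); pivot element 2.
Divide row 4 by 2; eliminate column d from the other rows.
In the new row 4, the a entry is the old entry divided by the pivot: 2/2 = 1.

1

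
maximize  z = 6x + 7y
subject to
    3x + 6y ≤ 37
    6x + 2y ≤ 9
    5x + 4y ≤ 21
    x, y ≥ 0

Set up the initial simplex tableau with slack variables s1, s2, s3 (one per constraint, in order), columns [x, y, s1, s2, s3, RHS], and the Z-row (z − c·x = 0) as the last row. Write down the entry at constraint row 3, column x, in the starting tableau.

Constraint 3 has coefficient 5 on x.

5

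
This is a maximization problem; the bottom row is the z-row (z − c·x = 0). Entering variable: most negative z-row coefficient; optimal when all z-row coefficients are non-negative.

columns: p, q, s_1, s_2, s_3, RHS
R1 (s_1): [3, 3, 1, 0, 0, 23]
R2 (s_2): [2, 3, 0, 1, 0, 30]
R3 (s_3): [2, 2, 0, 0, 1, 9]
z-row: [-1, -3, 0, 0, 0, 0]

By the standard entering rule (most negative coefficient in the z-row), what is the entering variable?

Negative z-row entries: p: -1, q: -3.
The most negative is -3 in column q, so q enters.

q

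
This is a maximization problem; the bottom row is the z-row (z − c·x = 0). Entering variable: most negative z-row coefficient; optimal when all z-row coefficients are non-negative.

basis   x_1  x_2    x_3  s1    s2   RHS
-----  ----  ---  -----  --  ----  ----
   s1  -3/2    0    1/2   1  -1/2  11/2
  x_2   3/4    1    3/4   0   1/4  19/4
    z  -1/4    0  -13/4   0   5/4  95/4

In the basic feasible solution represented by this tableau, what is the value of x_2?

19/4

x_2 is basic (row 2); its value is the RHS of that row, 19/4.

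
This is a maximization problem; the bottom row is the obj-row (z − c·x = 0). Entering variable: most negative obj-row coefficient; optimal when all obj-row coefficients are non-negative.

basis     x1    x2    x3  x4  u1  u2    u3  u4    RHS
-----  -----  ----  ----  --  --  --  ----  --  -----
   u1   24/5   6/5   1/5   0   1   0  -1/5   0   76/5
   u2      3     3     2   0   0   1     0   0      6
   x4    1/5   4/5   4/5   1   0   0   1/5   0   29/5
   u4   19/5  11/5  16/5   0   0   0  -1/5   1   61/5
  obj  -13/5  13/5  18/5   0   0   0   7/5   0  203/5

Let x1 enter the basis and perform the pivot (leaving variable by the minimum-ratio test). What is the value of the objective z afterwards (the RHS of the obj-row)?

229/5

Ratio test on column x1 — row 1: (76/5)/(24/5) = 19/6; row 2: 6/3 = 2; row 3: (29/5)/(1/5) = 29; row 4: (61/5)/(19/5) = 61/19. Minimum is 2 at row 2 (u2 leaves); pivot element 3.
Pivot on row 2; the obj-row RHS becomes 203/5 − (-13/5)·2 = 229/5.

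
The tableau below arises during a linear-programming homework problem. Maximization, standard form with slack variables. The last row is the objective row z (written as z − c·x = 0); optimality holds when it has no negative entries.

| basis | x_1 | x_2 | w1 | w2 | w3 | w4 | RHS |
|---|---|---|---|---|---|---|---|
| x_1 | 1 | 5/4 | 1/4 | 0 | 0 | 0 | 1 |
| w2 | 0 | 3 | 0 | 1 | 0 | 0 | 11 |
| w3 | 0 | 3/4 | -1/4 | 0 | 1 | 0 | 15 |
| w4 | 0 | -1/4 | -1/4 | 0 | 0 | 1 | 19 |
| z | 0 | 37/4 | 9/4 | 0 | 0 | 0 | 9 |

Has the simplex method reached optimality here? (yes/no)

yes

Every z-row coefficient is ≥ 0, so the tableau is optimal.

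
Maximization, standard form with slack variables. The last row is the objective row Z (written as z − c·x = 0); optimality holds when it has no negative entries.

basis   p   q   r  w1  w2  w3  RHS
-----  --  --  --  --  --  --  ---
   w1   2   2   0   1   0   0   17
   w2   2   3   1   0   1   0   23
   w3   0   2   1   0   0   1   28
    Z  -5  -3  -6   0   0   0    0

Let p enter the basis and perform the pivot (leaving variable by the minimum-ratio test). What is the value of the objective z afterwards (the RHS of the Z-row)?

85/2

Ratio test on column p — row 1: 17/2 = 17/2; row 2: 23/2 = 23/2; row 3: entry 0 ≤ 0. Minimum is 17/2 at row 1 (w1 leaves); pivot element 2.
Pivot on row 1; the Z-row RHS becomes 0 − (-5)·(17/2) = 85/2.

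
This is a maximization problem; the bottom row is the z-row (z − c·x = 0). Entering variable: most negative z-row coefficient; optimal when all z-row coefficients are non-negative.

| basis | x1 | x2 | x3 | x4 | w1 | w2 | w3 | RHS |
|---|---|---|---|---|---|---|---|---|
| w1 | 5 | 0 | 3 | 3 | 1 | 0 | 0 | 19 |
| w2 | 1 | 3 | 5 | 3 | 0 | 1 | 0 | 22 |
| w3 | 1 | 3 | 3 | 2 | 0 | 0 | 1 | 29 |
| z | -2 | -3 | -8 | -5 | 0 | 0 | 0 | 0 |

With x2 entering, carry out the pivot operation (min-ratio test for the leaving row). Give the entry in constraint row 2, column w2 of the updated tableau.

1/3

Ratio test on column x2 — row 1: entry 0 ≤ 0; row 2: 22/3 = 22/3; row 3: 29/3 = 29/3. Minimum is 22/3 at row 2 (w2 leaves); pivot element 3.
Divide row 2 by 3; eliminate column x2 from the other rows.
In the new row 2, the w2 entry is the old entry divided by the pivot: 1/3 = 1/3.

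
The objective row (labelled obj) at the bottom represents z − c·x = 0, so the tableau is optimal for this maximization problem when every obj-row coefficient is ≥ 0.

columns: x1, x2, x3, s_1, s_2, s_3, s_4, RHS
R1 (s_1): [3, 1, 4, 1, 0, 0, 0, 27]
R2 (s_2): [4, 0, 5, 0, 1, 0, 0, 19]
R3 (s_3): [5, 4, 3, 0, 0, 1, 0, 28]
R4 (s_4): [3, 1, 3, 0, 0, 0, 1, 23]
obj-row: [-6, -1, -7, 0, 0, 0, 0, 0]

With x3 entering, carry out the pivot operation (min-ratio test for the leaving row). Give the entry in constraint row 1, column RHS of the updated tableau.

Ratio test on column x3 — row 1: 27/4 = 27/4; row 2: 19/5 = 19/5; row 3: 28/3 = 28/3; row 4: 23/3 = 23/3. Minimum is 19/5 at row 2 (s_2 leaves); pivot element 5.
Divide row 2 by 5; eliminate column x3 from the other rows.
Row 1 update in column RHS: 27 − 4·(19/5) = 59/5.

59/5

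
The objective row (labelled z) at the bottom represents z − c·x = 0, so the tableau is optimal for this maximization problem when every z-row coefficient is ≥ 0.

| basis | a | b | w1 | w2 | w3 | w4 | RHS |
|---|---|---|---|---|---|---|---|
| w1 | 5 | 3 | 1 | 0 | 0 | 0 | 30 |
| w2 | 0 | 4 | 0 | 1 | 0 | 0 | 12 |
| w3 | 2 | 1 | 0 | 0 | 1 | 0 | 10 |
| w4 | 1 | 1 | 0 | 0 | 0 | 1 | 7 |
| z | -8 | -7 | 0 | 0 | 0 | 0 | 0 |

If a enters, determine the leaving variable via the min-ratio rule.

Column a entries and ratios — w1: 30/5 = 6; w2: 0 ≤ 0, skip; w3: 10/2 = 5; w4: 7/1 = 7.
Smallest ratio is 5 in the row of w3, so w3 leaves.

w3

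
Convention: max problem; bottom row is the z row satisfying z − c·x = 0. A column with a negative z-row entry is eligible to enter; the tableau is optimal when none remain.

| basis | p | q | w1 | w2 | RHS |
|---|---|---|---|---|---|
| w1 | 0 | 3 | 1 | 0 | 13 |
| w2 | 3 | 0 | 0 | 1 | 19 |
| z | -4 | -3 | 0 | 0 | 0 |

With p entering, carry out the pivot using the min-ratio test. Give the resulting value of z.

Ratio test on column p — row 1: entry 0 ≤ 0; row 2: 19/3 = 19/3. Minimum is 19/3 at row 2 (w2 leaves); pivot element 3.
Pivot on row 2; the z-row RHS becomes 0 − (-4)·(19/3) = 76/3.

76/3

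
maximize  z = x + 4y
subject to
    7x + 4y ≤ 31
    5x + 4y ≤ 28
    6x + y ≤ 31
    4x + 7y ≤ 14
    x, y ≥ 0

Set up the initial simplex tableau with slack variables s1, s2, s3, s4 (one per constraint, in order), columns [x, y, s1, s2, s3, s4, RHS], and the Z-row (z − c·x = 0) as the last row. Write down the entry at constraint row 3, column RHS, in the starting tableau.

31

The RHS of constraint 3 is b_3 = 31.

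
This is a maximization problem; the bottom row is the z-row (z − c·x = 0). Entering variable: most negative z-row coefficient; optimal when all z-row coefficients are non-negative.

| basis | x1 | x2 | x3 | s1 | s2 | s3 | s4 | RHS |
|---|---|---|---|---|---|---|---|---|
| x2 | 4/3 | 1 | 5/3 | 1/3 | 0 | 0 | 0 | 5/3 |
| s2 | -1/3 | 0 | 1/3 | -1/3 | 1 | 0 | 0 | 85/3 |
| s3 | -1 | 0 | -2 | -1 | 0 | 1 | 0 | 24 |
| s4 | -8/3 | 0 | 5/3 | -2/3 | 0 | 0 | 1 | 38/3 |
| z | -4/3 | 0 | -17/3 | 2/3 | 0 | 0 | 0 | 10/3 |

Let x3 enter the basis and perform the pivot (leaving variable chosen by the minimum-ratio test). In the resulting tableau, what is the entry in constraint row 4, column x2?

-1

Ratio test on column x3 — row 1: (5/3)/(5/3) = 1; row 2: (85/3)/(1/3) = 85; row 3: entry -2 ≤ 0; row 4: (38/3)/(5/3) = 38/5. Minimum is 1 at row 1 (x2 leaves); pivot element 5/3.
Divide row 1 by 5/3; eliminate column x3 from the other rows.
Row 4 update in column x2: 0 − (5/3)·(3/5) = -1.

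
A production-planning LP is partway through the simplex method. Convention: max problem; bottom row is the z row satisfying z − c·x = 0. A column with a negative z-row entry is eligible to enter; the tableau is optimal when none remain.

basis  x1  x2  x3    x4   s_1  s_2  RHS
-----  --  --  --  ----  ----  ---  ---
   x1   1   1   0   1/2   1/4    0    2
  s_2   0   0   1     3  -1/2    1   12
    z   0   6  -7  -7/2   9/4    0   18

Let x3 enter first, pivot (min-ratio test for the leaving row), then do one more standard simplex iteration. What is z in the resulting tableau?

112

Ratio test on column x3 — row 1: entry 0 ≤ 0; row 2: 12/1 = 12. Minimum is 12 at row 2 (s_2 leaves); pivot element 1.
Pivot on row 2; the z-row RHS becomes 18 − (-7)·12 = 102.
Next entering variable (most negative z-row entry -5/4): s_1.
Ratio test on column s_1 — row 1: 2/(1/4) = 8; row 2: entry -1/2 ≤ 0. Minimum is 8 at row 1 (x1 leaves); pivot element 1/4.
After the second pivot the z-row RHS is 102 − (-5/4)·8 = 112.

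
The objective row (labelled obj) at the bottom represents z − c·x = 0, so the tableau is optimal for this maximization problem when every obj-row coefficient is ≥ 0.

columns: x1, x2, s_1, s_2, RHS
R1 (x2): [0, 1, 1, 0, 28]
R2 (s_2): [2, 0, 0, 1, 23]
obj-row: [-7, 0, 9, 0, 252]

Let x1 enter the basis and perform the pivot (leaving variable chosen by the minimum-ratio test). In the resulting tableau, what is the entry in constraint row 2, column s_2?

1/2

Ratio test on column x1 — row 1: entry 0 ≤ 0; row 2: 23/2 = 23/2. Minimum is 23/2 at row 2 (s_2 leaves); pivot element 2.
Divide row 2 by 2; eliminate column x1 from the other rows.
In the new row 2, the s_2 entry is the old entry divided by the pivot: 1/2 = 1/2.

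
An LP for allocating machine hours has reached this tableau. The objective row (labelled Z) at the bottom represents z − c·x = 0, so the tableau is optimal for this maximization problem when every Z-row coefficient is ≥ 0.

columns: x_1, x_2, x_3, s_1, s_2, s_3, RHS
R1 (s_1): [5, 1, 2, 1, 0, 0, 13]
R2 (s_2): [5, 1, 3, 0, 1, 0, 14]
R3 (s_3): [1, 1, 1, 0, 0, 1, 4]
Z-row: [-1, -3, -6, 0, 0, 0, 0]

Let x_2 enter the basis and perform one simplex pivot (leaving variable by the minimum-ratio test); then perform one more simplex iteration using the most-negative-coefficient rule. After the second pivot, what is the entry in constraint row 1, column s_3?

-2

Ratio test on column x_2 — row 1: 13/1 = 13; row 2: 14/1 = 14; row 3: 4/1 = 4. Minimum is 4 at row 3 (s_3 leaves); pivot element 1.
Divide row 3 by 1; eliminate column x_2 from the other rows.
Second iteration: most negative Z-row entry is -3 in column x_3, so x_3 enters.
Ratio test on column x_3 — row 1: 9/1 = 9; row 2: 10/2 = 5; row 3: 4/1 = 4. Minimum is 4 at row 3 (x_2 leaves); pivot element 1.
Divide row 3 by 1; eliminate column x_3 from the other rows.
After both pivots, the entry at constraint row 1, column s_3 is -2.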